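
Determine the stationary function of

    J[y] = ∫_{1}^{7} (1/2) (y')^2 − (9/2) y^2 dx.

The Lagrangian is L = (1/2) (y')^2 − (9/2) y^2.
Compute ∂L/∂y = -9y, ∂L/∂y' = y'.
The Euler-Lagrange equation d/dx(∂L/∂y') − ∂L/∂y = 0 reduces to
    y'' + 9 y = 0.
Its general solution is
    y(x) = A sin(3x) + B cos(3x),
with A, B fixed by the endpoint conditions.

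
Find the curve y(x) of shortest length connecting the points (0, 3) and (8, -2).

Arc-length functional: J[y] = ∫ sqrt(1 + (y')^2) dx.
Lagrangian L = sqrt(1 + (y')^2) has no explicit y dependence, so ∂L/∂y = 0 and the Euler-Lagrange equation gives
    d/dx( y' / sqrt(1 + (y')^2) ) = 0  ⇒  y' / sqrt(1 + (y')^2) = const.
Hence y' is constant, so y(x) is affine.
Fitting the endpoints (0, 3) and (8, -2):
    slope m = ((-2) − 3) / (8 − 0) = -5/8,
    intercept c = 3 − m·0 = 3.
Extremal: y(x) = (-5/8) x + 3.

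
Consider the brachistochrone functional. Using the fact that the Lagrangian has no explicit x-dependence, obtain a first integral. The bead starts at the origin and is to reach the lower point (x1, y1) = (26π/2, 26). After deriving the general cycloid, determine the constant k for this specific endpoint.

The Lagrangian L = sqrt((1 + y'^2) / y) has no explicit x dependence, so the Beltrami identity applies:
    L − y' ∂L/∂y' = C.
Compute ∂L/∂y' = y' / sqrt(y (1 + y'^2)).
Substitute:
    sqrt((1 + y'^2)/y) − y'·y' / sqrt(y (1 + y'^2))
    = (1 + y'^2) / sqrt(y (1 + y'^2)) − y'^2 / sqrt(y (1 + y'^2))
    = 1 / sqrt(y (1 + y'^2)) = C.
Squaring and rearranging gives the first integral
    y (1 + y'^2) = 1/C^2 =: k   (constant).
Solving this first-order ODE by the substitution
    y = (k/2)(1 − cos θ)
yields the cycloid parameterisation
    x(θ) = (k/2)(θ − sin θ),   y(θ) = (k/2)(1 − cos θ).
The constant k is fixed by the endpoint condition.
Now fit the given lower endpoint (x1, y1) = (26π/2, 26). At the bottom of the first arch (θ = π), the parametric equations give
    y(π) = (k/2)(1 − cos π) = k,
    x(π) = (k/2)(π − sin π) = kπ/2.
Matching y(π) = 26 gives k = 26, consistent with x(π) = 26π/2. Therefore the specific cycloid is
    x(θ) = (26/2)(θ − sin θ),   y(θ) = (26/2)(1 − cos θ).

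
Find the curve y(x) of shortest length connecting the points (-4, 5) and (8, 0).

Arc-length functional: J[y] = ∫ sqrt(1 + (y')^2) dx.
Lagrangian L = sqrt(1 + (y')^2) has no explicit y dependence, so ∂L/∂y = 0 and the Euler-Lagrange equation gives
    d/dx( y' / sqrt(1 + (y')^2) ) = 0  ⇒  y' / sqrt(1 + (y')^2) = const.
Hence y' is constant, so y(x) is affine.
Fitting the endpoints (-4, 5) and (8, 0):
    slope m = (0 − 5) / (8 − (-4)) = -5/12,
    intercept c = 5 − m·(-4) = 10/3.
Extremal: y(x) = (-5/12) x + 10/3.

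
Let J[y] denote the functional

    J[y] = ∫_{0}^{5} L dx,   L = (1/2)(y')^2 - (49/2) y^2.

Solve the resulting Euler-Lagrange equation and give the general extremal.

The Lagrangian is L = (1/2)(y')^2 - (49/2) y^2.
∂L/∂y = -49y.
∂L/∂y' = y'.
The Euler-Lagrange equation d/dx(∂L/∂y') − ∂L/∂y = 0 becomes:
    y'' + 49 y = 0
General solution: y(x) = A sin(7x) + B cos(7x), where A and B are arbitrary constants fixed by the endpoint conditions.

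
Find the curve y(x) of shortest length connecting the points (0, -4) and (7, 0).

Arc-length functional: J[y] = ∫ sqrt(1 + (y')^2) dx.
Lagrangian L = sqrt(1 + (y')^2) has no explicit y dependence, so ∂L/∂y = 0 and the Euler-Lagrange equation gives
    d/dx( y' / sqrt(1 + (y')^2) ) = 0  ⇒  y' / sqrt(1 + (y')^2) = const.
Hence y' is constant, so y(x) is affine.
Fitting the endpoints (0, -4) and (7, 0):
    slope m = (0 − (-4)) / (7 − 0) = 4/7,
    intercept c = (-4) − m·0 = -4.
Extremal: y(x) = (4/7) x - 4.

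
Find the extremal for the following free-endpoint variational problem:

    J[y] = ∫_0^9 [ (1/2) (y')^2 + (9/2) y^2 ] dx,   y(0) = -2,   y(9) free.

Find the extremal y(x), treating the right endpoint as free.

The Lagrangian L = (1/2) (y')^2 + (9/2) y^2 gives
    ∂L/∂y = 9 y,   ∂L/∂y' = y'.
Euler-Lagrange: y'' − 9 y = 0.
With k = 3, the general solution is
    y(x) = A cosh(3 x) + B sinh(3 x).
Fixed left endpoint y(0) = -2 ⇒ A = -2.
The right endpoint x = 9 is free, so the natural (transversality) condition is ∂L/∂y' |_{x=9} = 0, i.e. y'(9) = 0.
Compute y'(x) = A k sinh(k x) + B k cosh(k x), so
    y'(9) = A k sinh(k·9) + B k cosh(k·9) = 0
    ⇒ B = −A tanh(k·9) = 2 tanh(3·9).
Therefore the extremal is
    y(x) = −2 cosh(3 x) + 2 tanh(3·9) sinh(3 x).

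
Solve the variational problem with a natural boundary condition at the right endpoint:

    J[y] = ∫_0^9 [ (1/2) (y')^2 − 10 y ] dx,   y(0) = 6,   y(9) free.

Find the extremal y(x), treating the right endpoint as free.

The Lagrangian L = (1/2) (y')^2 − 10 y gives
    ∂L/∂y = −10,   ∂L/∂y' = y'.
Euler-Lagrange: d/dx(y') − (−10) = 0, i.e. y'' + 10 = 0, so
    y(x) = −(10/2) x^2 + C1 x + C2.
Fixed left endpoint y(0) = 6 ⇒ C2 = 6.
The right endpoint x = 9 is free, so the natural (transversality) condition is ∂L/∂y' |_{x=9} = 0, i.e. y'(9) = 0.
Compute y'(x) = −10 x + C1, so y'(9) = −90 + C1 = 0 ⇒ C1 = 90.
Therefore the extremal is
    y(x) = −5 x^2 + 90 x + 6.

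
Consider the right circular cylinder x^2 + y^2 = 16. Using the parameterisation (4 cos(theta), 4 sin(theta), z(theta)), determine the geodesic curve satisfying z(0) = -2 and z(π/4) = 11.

Parameterise the cylinder of radius R = 4 as
    r(θ) = (4 cos θ, 4 sin θ, z(θ)).
The arc-length element is
    ds = sqrt(16 + (dz/dθ)^2) dθ,
so the Lagrangian is L = sqrt(16 + z'^2).
L depends on z' only, not on z or θ, so ∂L/∂z = 0 and
    ∂L/∂z' = z' / sqrt(16 + z'^2).
The Euler-Lagrange equation gives
    d/dθ( z' / sqrt(16 + z'^2) ) = 0,
so z' is constant. Integrating once:
    z(θ) = a θ + b,
a helix on the cylinder (a straight line when the cylinder is unrolled). The constants a, b are determined by the endpoint conditions.
With endpoint conditions z(0) = -2 and z(π/4) = 11: from z(0) = b we get b = -2, and a·π/4 + -2 = 11 gives a = 52/π, so
    z(θ) = (52/π) θ − 2.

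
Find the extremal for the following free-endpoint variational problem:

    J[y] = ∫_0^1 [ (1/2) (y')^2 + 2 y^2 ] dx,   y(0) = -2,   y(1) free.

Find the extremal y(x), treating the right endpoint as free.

The Lagrangian L = (1/2) (y')^2 + 2 y^2 gives
    ∂L/∂y = 4 y,   ∂L/∂y' = y'.
Euler-Lagrange: y'' − 4 y = 0.
With k = 2, the general solution is
    y(x) = A cosh(2 x) + B sinh(2 x).
Fixed left endpoint y(0) = -2 ⇒ A = -2.
The right endpoint x = 1 is free, so the natural (transversality) condition is ∂L/∂y' |_{x=1} = 0, i.e. y'(1) = 0.
Compute y'(x) = A k sinh(k x) + B k cosh(k x), so
    y'(1) = A k sinh(k·1) + B k cosh(k·1) = 0
    ⇒ B = −A tanh(k·1) = 2 tanh(2·1).
Therefore the extremal is
    y(x) = −2 cosh(2 x) + 2 tanh(2·1) sinh(2 x).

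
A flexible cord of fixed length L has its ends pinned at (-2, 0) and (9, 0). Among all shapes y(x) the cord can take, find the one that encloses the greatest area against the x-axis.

Set up the augmented Lagrangian using a multiplier λ for the length constraint:
    F(y, y') = y − λ sqrt(1 + y'^2).
F has no explicit x dependence, so the Beltrami identity yields a first integral
    F − y' ∂F/∂y' = C.
Compute ∂F/∂y' = −λ y' / sqrt(1 + y'^2). Then
    y − λ sqrt(1 + y'^2) + λ y'^2 / sqrt(1 + y'^2) = C
    ⇒  y − λ / sqrt(1 + y'^2) = C.
Solving for y' and integrating gives
    (x − a)^2 + (y − b)^2 = λ^2,
a circular arc of radius λ. The constants a, b are determined by the endpoint conditions y(-2) = y(9) = 0, and λ is fixed implicitly by the length constraint
    ∫_{-2}^{9} sqrt(1 + y'^2) dx = L.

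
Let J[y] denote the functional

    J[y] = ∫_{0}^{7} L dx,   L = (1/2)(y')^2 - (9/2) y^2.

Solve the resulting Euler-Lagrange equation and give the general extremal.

The Lagrangian is L = (1/2)(y')^2 - (9/2) y^2.
∂L/∂y = -9y.
∂L/∂y' = y'.
The Euler-Lagrange equation d/dx(∂L/∂y') − ∂L/∂y = 0 becomes:
    y'' + 9 y = 0
General solution: y(x) = A sin(3x) + B cos(3x), where A and B are arbitrary constants fixed by the endpoint conditions.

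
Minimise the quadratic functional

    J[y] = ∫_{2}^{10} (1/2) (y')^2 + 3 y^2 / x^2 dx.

The Lagrangian is L = (1/2) (y')^2 + 3 y^2 / x^2.
Compute ∂L/∂y = 6y/x^2, ∂L/∂y' = y'.
The Euler-Lagrange equation d/dx(∂L/∂y') − ∂L/∂y = 0 reduces to
    y'' − 6/x^2 · y = 0  (x > 0).
Its general solution is
    y(x) = A x^3 + B x^(-2),
with A, B fixed by the endpoint conditions.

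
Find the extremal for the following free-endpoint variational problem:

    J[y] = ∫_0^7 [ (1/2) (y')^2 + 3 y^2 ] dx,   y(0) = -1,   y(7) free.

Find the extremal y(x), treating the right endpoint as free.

The Lagrangian L = (1/2) (y')^2 + 3 y^2 gives
    ∂L/∂y = 6 y,   ∂L/∂y' = y'.
Euler-Lagrange: y'' − 6 y = 0.
With k = sqrt(6), the general solution is
    y(x) = A cosh(sqrt(6) x) + B sinh(sqrt(6) x).
Fixed left endpoint y(0) = -1 ⇒ A = -1.
The right endpoint x = 7 is free, so the natural (transversality) condition is ∂L/∂y' |_{x=7} = 0, i.e. y'(7) = 0.
Compute y'(x) = A k sinh(k x) + B k cosh(k x), so
    y'(7) = A k sinh(k·7) + B k cosh(k·7) = 0
    ⇒ B = −A tanh(k·7) = tanh(sqrt(6)·7).
Therefore the extremal is
    y(x) = −cosh(sqrt(6) x) + tanh(sqrt(6)·7) sinh(sqrt(6) x).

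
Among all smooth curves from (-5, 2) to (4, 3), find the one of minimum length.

Arc-length functional: J[y] = ∫ sqrt(1 + (y')^2) dx.
Lagrangian L = sqrt(1 + (y')^2) has no explicit y dependence, so ∂L/∂y = 0 and the Euler-Lagrange equation gives
    d/dx( y' / sqrt(1 + (y')^2) ) = 0  ⇒  y' / sqrt(1 + (y')^2) = const.
Hence y' is constant, so y(x) is affine.
Fitting the endpoints (-5, 2) and (4, 3):
    slope m = (3 − 2) / (4 − (-5)) = 1/9,
    intercept c = 2 − m·(-5) = 23/9.
Extremal: y(x) = (1/9) x + 23/9.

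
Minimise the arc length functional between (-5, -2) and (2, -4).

Arc-length functional: J[y] = ∫ sqrt(1 + (y')^2) dx.
Lagrangian L = sqrt(1 + (y')^2) has no explicit y dependence, so ∂L/∂y = 0 and the Euler-Lagrange equation gives
    d/dx( y' / sqrt(1 + (y')^2) ) = 0  ⇒  y' / sqrt(1 + (y')^2) = const.
Hence y' is constant, so y(x) is affine.
Fitting the endpoints (-5, -2) and (2, -4):
    slope m = ((-4) − (-2)) / (2 − (-5)) = -2/7,
    intercept c = (-2) − m·(-5) = -24/7.
Extremal: y(x) = (-2/7) x - 24/7.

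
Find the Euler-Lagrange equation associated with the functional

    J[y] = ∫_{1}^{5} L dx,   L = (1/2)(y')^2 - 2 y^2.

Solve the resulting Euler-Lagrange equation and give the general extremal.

The Lagrangian is L = (1/2)(y')^2 - 2 y^2.
∂L/∂y = -4y.
∂L/∂y' = y'.
The Euler-Lagrange equation d/dx(∂L/∂y') − ∂L/∂y = 0 becomes:
    y'' + 4 y = 0
General solution: y(x) = A sin(2x) + B cos(2x), where A and B are arbitrary constants fixed by the endpoint conditions.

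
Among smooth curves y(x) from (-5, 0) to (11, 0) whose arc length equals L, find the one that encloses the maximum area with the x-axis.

Set up the augmented Lagrangian using a multiplier λ for the length constraint:
    F(y, y') = y − λ sqrt(1 + y'^2).
F has no explicit x dependence, so the Beltrami identity yields a first integral
    F − y' ∂F/∂y' = C.
Compute ∂F/∂y' = −λ y' / sqrt(1 + y'^2). Then
    y − λ sqrt(1 + y'^2) + λ y'^2 / sqrt(1 + y'^2) = C
    ⇒  y − λ / sqrt(1 + y'^2) = C.
Solving for y' and integrating gives
    (x − a)^2 + (y − b)^2 = λ^2,
a circular arc of radius λ. The constants a, b are determined by the endpoint conditions y(-5) = y(11) = 0, and λ is fixed implicitly by the length constraint
    ∫_{-5}^{11} sqrt(1 + y'^2) dx = L.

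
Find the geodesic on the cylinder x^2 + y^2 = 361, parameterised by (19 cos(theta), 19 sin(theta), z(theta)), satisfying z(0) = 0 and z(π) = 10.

Parameterise the cylinder of radius R = 19 as
    r(θ) = (19 cos θ, 19 sin θ, z(θ)).
The arc-length element is
    ds = sqrt(361 + (dz/dθ)^2) dθ,
so the Lagrangian is L = sqrt(361 + z'^2).
L depends on z' only, not on z or θ, so ∂L/∂z = 0 and
    ∂L/∂z' = z' / sqrt(361 + z'^2).
The Euler-Lagrange equation gives
    d/dθ( z' / sqrt(361 + z'^2) ) = 0,
so z' is constant. Integrating once:
    z(θ) = a θ + b,
a helix on the cylinder (a straight line when the cylinder is unrolled). The constants a, b are determined by the endpoint conditions.
With endpoint conditions z(0) = 0 and z(π) = 10: from z(0) = b we get b = 0, and a·π + 0 = 10 gives a = 10/π, so
    z(θ) = (10/π) θ.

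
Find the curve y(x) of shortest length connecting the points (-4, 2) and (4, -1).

Arc-length functional: J[y] = ∫ sqrt(1 + (y')^2) dx.
Lagrangian L = sqrt(1 + (y')^2) has no explicit y dependence, so ∂L/∂y = 0 and the Euler-Lagrange equation gives
    d/dx( y' / sqrt(1 + (y')^2) ) = 0  ⇒  y' / sqrt(1 + (y')^2) = const.
Hence y' is constant, so y(x) is affine.
Fitting the endpoints (-4, 2) and (4, -1):
    slope m = ((-1) − 2) / (4 − (-4)) = -3/8,
    intercept c = 2 − m·(-4) = 1/2.
Extremal: y(x) = (-3/8) x + 1/2.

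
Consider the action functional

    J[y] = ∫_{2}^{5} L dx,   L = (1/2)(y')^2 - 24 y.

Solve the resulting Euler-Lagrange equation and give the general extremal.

The Lagrangian is L = (1/2)(y')^2 - 24 y.
∂L/∂y = -24.
∂L/∂y' = y'.
The Euler-Lagrange equation d/dx(∂L/∂y') − ∂L/∂y = 0 becomes:
    y'' + 24 = 0
General solution: y(x) = -12 x^2 + A x + B, where A and B are arbitrary constants fixed by the endpoint conditions.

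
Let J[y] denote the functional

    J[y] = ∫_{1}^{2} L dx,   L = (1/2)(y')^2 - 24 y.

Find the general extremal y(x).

The Lagrangian is L = (1/2)(y')^2 - 24 y.
∂L/∂y = -24.
∂L/∂y' = y'.
The Euler-Lagrange equation d/dx(∂L/∂y') − ∂L/∂y = 0 becomes:
    y'' + 24 = 0
General solution: y(x) = -12 x^2 + A x + B, where A and B are arbitrary constants fixed by the endpoint conditions.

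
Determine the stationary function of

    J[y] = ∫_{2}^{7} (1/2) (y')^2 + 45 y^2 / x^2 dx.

The Lagrangian is L = (1/2) (y')^2 + 45 y^2 / x^2.
Compute ∂L/∂y = 90y/x^2, ∂L/∂y' = y'.
The Euler-Lagrange equation d/dx(∂L/∂y') − ∂L/∂y = 0 reduces to
    y'' − 90/x^2 · y = 0  (x > 0).
Its general solution is
    y(x) = A x^10 + B x^(-9),
with A, B fixed by the endpoint conditions.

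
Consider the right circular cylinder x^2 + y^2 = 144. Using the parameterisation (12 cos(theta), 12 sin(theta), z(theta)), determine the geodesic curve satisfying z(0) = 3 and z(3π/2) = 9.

Parameterise the cylinder of radius R = 12 as
    r(θ) = (12 cos θ, 12 sin θ, z(θ)).
The arc-length element is
    ds = sqrt(144 + (dz/dθ)^2) dθ,
so the Lagrangian is L = sqrt(144 + z'^2).
L depends on z' only, not on z or θ, so ∂L/∂z = 0 and
    ∂L/∂z' = z' / sqrt(144 + z'^2).
The Euler-Lagrange equation gives
    d/dθ( z' / sqrt(144 + z'^2) ) = 0,
so z' is constant. Integrating once:
    z(θ) = a θ + b,
a helix on the cylinder (a straight line when the cylinder is unrolled). The constants a, b are determined by the endpoint conditions.
With endpoint conditions z(0) = 3 and z(3π/2) = 9: from z(0) = b we get b = 3, and a·3π/2 + 3 = 9 gives a = 4/π, so
    z(θ) = (4/π) θ + 3.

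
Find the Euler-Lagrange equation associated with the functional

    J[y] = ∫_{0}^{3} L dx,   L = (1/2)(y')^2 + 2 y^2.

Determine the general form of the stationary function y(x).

The Lagrangian is L = (1/2)(y')^2 + 2 y^2.
∂L/∂y = 4y.
∂L/∂y' = y'.
The Euler-Lagrange equation d/dx(∂L/∂y') − ∂L/∂y = 0 becomes:
    y'' - 4 y = 0
General solution: y(x) = A e^(2x) + B e^(-2x), where A and B are arbitrary constants fixed by the endpoint conditions.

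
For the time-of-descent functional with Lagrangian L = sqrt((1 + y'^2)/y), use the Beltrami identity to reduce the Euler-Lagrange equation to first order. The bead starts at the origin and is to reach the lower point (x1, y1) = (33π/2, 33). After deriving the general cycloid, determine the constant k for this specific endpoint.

The Lagrangian L = sqrt((1 + y'^2) / y) has no explicit x dependence, so the Beltrami identity applies:
    L − y' ∂L/∂y' = C.
Compute ∂L/∂y' = y' / sqrt(y (1 + y'^2)).
Substitute:
    sqrt((1 + y'^2)/y) − y'·y' / sqrt(y (1 + y'^2))
    = (1 + y'^2) / sqrt(y (1 + y'^2)) − y'^2 / sqrt(y (1 + y'^2))
    = 1 / sqrt(y (1 + y'^2)) = C.
Squaring and rearranging gives the first integral
    y (1 + y'^2) = 1/C^2 =: k   (constant).
Solving this first-order ODE by the substitution
    y = (k/2)(1 − cos θ)
yields the cycloid parameterisation
    x(θ) = (k/2)(θ − sin θ),   y(θ) = (k/2)(1 − cos θ).
The constant k is fixed by the endpoint condition.
Now fit the given lower endpoint (x1, y1) = (33π/2, 33). At the bottom of the first arch (θ = π), the parametric equations give
    y(π) = (k/2)(1 − cos π) = k,
    x(π) = (k/2)(π − sin π) = kπ/2.
Matching y(π) = 33 gives k = 33, consistent with x(π) = 33π/2. Therefore the specific cycloid is
    x(θ) = (33/2)(θ − sin θ),   y(θ) = (33/2)(1 − cos θ).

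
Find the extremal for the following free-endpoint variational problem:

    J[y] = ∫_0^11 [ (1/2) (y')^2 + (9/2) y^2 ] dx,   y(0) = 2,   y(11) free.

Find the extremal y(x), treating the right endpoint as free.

The Lagrangian L = (1/2) (y')^2 + (9/2) y^2 gives
    ∂L/∂y = 9 y,   ∂L/∂y' = y'.
Euler-Lagrange: y'' − 9 y = 0.
With k = 3, the general solution is
    y(x) = A cosh(3 x) + B sinh(3 x).
Fixed left endpoint y(0) = 2 ⇒ A = 2.
The right endpoint x = 11 is free, so the natural (transversality) condition is ∂L/∂y' |_{x=11} = 0, i.e. y'(11) = 0.
Compute y'(x) = A k sinh(k x) + B k cosh(k x), so
    y'(11) = A k sinh(k·11) + B k cosh(k·11) = 0
    ⇒ B = −A tanh(k·11) = − 2 tanh(3·11).
Therefore the extremal is
    y(x) = 2 cosh(3 x) − 2 tanh(3·11) sinh(3 x).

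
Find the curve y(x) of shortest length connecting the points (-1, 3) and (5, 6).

Arc-length functional: J[y] = ∫ sqrt(1 + (y')^2) dx.
Lagrangian L = sqrt(1 + (y')^2) has no explicit y dependence, so ∂L/∂y = 0 and the Euler-Lagrange equation gives
    d/dx( y' / sqrt(1 + (y')^2) ) = 0  ⇒  y' / sqrt(1 + (y')^2) = const.
Hence y' is constant, so y(x) is affine.
Fitting the endpoints (-1, 3) and (5, 6):
    slope m = (6 − 3) / (5 − (-1)) = 1/2,
    intercept c = 3 − m·(-1) = 7/2.
Extremal: y(x) = (1/2) x + 7/2.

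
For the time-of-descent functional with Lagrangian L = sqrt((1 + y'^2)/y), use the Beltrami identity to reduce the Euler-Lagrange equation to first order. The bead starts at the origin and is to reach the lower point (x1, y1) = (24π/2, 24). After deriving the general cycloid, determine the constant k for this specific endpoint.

The Lagrangian L = sqrt((1 + y'^2) / y) has no explicit x dependence, so the Beltrami identity applies:
    L − y' ∂L/∂y' = C.
Compute ∂L/∂y' = y' / sqrt(y (1 + y'^2)).
Substitute:
    sqrt((1 + y'^2)/y) − y'·y' / sqrt(y (1 + y'^2))
    = (1 + y'^2) / sqrt(y (1 + y'^2)) − y'^2 / sqrt(y (1 + y'^2))
    = 1 / sqrt(y (1 + y'^2)) = C.
Squaring and rearranging gives the first integral
    y (1 + y'^2) = 1/C^2 =: k   (constant).
Solving this first-order ODE by the substitution
    y = (k/2)(1 − cos θ)
yields the cycloid parameterisation
    x(θ) = (k/2)(θ − sin θ),   y(θ) = (k/2)(1 − cos θ).
The constant k is fixed by the endpoint condition.
Now fit the given lower endpoint (x1, y1) = (24π/2, 24). At the bottom of the first arch (θ = π), the parametric equations give
    y(π) = (k/2)(1 − cos π) = k,
    x(π) = (k/2)(π − sin π) = kπ/2.
Matching y(π) = 24 gives k = 24, consistent with x(π) = 24π/2. Therefore the specific cycloid is
    x(θ) = (24/2)(θ − sin θ),   y(θ) = (24/2)(1 − cos θ).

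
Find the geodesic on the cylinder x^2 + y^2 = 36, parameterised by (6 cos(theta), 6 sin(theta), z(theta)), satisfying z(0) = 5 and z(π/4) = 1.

Parameterise the cylinder of radius R = 6 as
    r(θ) = (6 cos θ, 6 sin θ, z(θ)).
The arc-length element is
    ds = sqrt(36 + (dz/dθ)^2) dθ,
so the Lagrangian is L = sqrt(36 + z'^2).
L depends on z' only, not on z or θ, so ∂L/∂z = 0 and
    ∂L/∂z' = z' / sqrt(36 + z'^2).
The Euler-Lagrange equation gives
    d/dθ( z' / sqrt(36 + z'^2) ) = 0,
so z' is constant. Integrating once:
    z(θ) = a θ + b,
a helix on the cylinder (a straight line when the cylinder is unrolled). The constants a, b are determined by the endpoint conditions.
With endpoint conditions z(0) = 5 and z(π/4) = 1: from z(0) = b we get b = 5, and a·π/4 + 5 = 1 gives a = -16/π, so
    z(θ) = (-16/π) θ + 5.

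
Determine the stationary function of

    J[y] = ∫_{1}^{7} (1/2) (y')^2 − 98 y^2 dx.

The Lagrangian is L = (1/2) (y')^2 − 98 y^2.
Compute ∂L/∂y = -196y, ∂L/∂y' = y'.
The Euler-Lagrange equation d/dx(∂L/∂y') − ∂L/∂y = 0 reduces to
    y'' + 196 y = 0.
Its general solution is
    y(x) = A sin(14x) + B cos(14x),
with A, B fixed by the endpoint conditions.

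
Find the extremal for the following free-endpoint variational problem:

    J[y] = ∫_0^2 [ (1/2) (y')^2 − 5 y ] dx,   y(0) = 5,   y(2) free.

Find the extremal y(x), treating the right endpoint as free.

The Lagrangian L = (1/2) (y')^2 − 5 y gives
    ∂L/∂y = −5,   ∂L/∂y' = y'.
Euler-Lagrange: d/dx(y') − (−5) = 0, i.e. y'' + 5 = 0, so
    y(x) = −(5/2) x^2 + C1 x + C2.
Fixed left endpoint y(0) = 5 ⇒ C2 = 5.
The right endpoint x = 2 is free, so the natural (transversality) condition is ∂L/∂y' |_{x=2} = 0, i.e. y'(2) = 0.
Compute y'(x) = −5 x + C1, so y'(2) = −10 + C1 = 0 ⇒ C1 = 10.
Therefore the extremal is
    y(x) = −(5/2) x^2 + 10 x + 5.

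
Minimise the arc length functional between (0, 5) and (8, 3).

Arc-length functional: J[y] = ∫ sqrt(1 + (y')^2) dx.
Lagrangian L = sqrt(1 + (y')^2) has no explicit y dependence, so ∂L/∂y = 0 and the Euler-Lagrange equation gives
    d/dx( y' / sqrt(1 + (y')^2) ) = 0  ⇒  y' / sqrt(1 + (y')^2) = const.
Hence y' is constant, so y(x) is affine.
Fitting the endpoints (0, 5) and (8, 3):
    slope m = (3 − 5) / (8 − 0) = -1/4,
    intercept c = 5 − m·0 = 5.
Extremal: y(x) = (-1/4) x + 5.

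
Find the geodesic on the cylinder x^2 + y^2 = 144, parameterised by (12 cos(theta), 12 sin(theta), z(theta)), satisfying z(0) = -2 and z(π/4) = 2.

Parameterise the cylinder of radius R = 12 as
    r(θ) = (12 cos θ, 12 sin θ, z(θ)).
The arc-length element is
    ds = sqrt(144 + (dz/dθ)^2) dθ,
so the Lagrangian is L = sqrt(144 + z'^2).
L depends on z' only, not on z or θ, so ∂L/∂z = 0 and
    ∂L/∂z' = z' / sqrt(144 + z'^2).
The Euler-Lagrange equation gives
    d/dθ( z' / sqrt(144 + z'^2) ) = 0,
so z' is constant. Integrating once:
    z(θ) = a θ + b,
a helix on the cylinder (a straight line when the cylinder is unrolled). The constants a, b are determined by the endpoint conditions.
With endpoint conditions z(0) = -2 and z(π/4) = 2: from z(0) = b we get b = -2, and a·π/4 + -2 = 2 gives a = 16/π, so
    z(θ) = (16/π) θ − 2.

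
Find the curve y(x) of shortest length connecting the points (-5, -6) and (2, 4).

Arc-length functional: J[y] = ∫ sqrt(1 + (y')^2) dx.
Lagrangian L = sqrt(1 + (y')^2) has no explicit y dependence, so ∂L/∂y = 0 and the Euler-Lagrange equation gives
    d/dx( y' / sqrt(1 + (y')^2) ) = 0  ⇒  y' / sqrt(1 + (y')^2) = const.
Hence y' is constant, so y(x) is affine.
Fitting the endpoints (-5, -6) and (2, 4):
    slope m = (4 − (-6)) / (2 − (-5)) = 10/7,
    intercept c = (-6) − m·(-5) = 8/7.
Extremal: y(x) = (10/7) x + 8/7.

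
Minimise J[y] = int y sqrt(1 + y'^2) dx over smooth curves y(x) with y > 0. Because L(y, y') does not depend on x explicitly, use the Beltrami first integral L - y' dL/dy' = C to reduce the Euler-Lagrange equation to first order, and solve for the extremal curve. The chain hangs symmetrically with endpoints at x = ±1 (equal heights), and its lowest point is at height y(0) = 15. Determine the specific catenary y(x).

The Lagrangian L(y, y') = y sqrt(1 + y'^2) has no explicit x dependence, so the Beltrami identity applies:
    L − y' ∂L/∂y' = C.
Compute ∂L/∂y' = y · y' / sqrt(1 + y'^2). Then
    L − y' ∂L/∂y'
    = y sqrt(1 + y'^2) − y · y'^2 / sqrt(1 + y'^2)
    = y (1 + y'^2 − y'^2) / sqrt(1 + y'^2)
    = y / sqrt(1 + y'^2) = C.
Squaring gives y^2 = C^2 (1 + y'^2), i.e.
    y'^2 = y^2 / C^2 − 1.
Separating variables,
    dy / sqrt(y^2 − C^2) = dx / C,
and integrating gives arccosh(y / C) = (x − a)/C, so
    y(x) = C cosh((x − a)/C),
the catenary. The constants C and a are fixed by the two endpoint conditions (and, for the hanging-chain problem, the length constraint selects C).
Now fit the given data. The endpoints x = ±1 are symmetric at equal height, so the catenary is even about its minimum: a = 0 and y(x) = C cosh(x/C). The lowest point is y(0) = C cosh(0) = C, and we are told y(0) = 15, so C = 15. Therefore
    y(x) = 15 cosh(x/15),
and at the endpoints
    y(±1) = 15 cosh(1/15).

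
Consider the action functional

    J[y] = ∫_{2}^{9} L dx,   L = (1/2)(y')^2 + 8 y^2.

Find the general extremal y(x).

The Lagrangian is L = (1/2)(y')^2 + 8 y^2.
∂L/∂y = 16y.
∂L/∂y' = y'.
The Euler-Lagrange equation d/dx(∂L/∂y') − ∂L/∂y = 0 becomes:
    y'' - 16 y = 0
General solution: y(x) = A e^(4x) + B e^(-4x), where A and B are arbitrary constants fixed by the endpoint conditions.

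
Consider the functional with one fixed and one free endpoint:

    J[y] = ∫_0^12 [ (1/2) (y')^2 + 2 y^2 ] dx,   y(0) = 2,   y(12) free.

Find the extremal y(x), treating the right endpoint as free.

The Lagrangian L = (1/2) (y')^2 + 2 y^2 gives
    ∂L/∂y = 4 y,   ∂L/∂y' = y'.
Euler-Lagrange: y'' − 4 y = 0.
With k = 2, the general solution is
    y(x) = A cosh(2 x) + B sinh(2 x).
Fixed left endpoint y(0) = 2 ⇒ A = 2.
The right endpoint x = 12 is free, so the natural (transversality) condition is ∂L/∂y' |_{x=12} = 0, i.e. y'(12) = 0.
Compute y'(x) = A k sinh(k x) + B k cosh(k x), so
    y'(12) = A k sinh(k·12) + B k cosh(k·12) = 0
    ⇒ B = −A tanh(k·12) = − 2 tanh(2·12).
Therefore the extremal is
    y(x) = 2 cosh(2 x) − 2 tanh(2·12) sinh(2 x).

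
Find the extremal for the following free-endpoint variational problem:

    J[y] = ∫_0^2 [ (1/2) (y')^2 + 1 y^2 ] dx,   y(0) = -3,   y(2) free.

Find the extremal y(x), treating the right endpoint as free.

The Lagrangian L = (1/2) (y')^2 + 1 y^2 gives
    ∂L/∂y = 2 y,   ∂L/∂y' = y'.
Euler-Lagrange: y'' − 2 y = 0.
With k = sqrt(2), the general solution is
    y(x) = A cosh(sqrt(2) x) + B sinh(sqrt(2) x).
Fixed left endpoint y(0) = -3 ⇒ A = -3.
The right endpoint x = 2 is free, so the natural (transversality) condition is ∂L/∂y' |_{x=2} = 0, i.e. y'(2) = 0.
Compute y'(x) = A k sinh(k x) + B k cosh(k x), so
    y'(2) = A k sinh(k·2) + B k cosh(k·2) = 0
    ⇒ B = −A tanh(k·2) = 3 tanh(sqrt(2)·2).
Therefore the extremal is
    y(x) = −3 cosh(sqrt(2) x) + 3 tanh(sqrt(2)·2) sinh(sqrt(2) x).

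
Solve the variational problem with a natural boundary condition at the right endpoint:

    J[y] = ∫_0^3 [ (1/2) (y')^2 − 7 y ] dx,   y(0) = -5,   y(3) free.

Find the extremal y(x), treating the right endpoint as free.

The Lagrangian L = (1/2) (y')^2 − 7 y gives
    ∂L/∂y = −7,   ∂L/∂y' = y'.
Euler-Lagrange: d/dx(y') − (−7) = 0, i.e. y'' + 7 = 0, so
    y(x) = −(7/2) x^2 + C1 x + C2.
Fixed left endpoint y(0) = -5 ⇒ C2 = -5.
The right endpoint x = 3 is free, so the natural (transversality) condition is ∂L/∂y' |_{x=3} = 0, i.e. y'(3) = 0.
Compute y'(x) = −7 x + C1, so y'(3) = −21 + C1 = 0 ⇒ C1 = 21.
Therefore the extremal is
    y(x) = −(7/2) x^2 + 21 x − 5.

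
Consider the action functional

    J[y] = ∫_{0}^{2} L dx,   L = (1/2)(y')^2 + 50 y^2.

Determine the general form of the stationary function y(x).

The Lagrangian is L = (1/2)(y')^2 + 50 y^2.
∂L/∂y = 100y.
∂L/∂y' = y'.
The Euler-Lagrange equation d/dx(∂L/∂y') − ∂L/∂y = 0 becomes:
    y'' - 100 y = 0
General solution: y(x) = A e^(10x) + B e^(-10x), where A and B are arbitrary constants fixed by the endpoint conditions.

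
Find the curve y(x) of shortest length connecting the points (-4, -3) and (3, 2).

Arc-length functional: J[y] = ∫ sqrt(1 + (y')^2) dx.
Lagrangian L = sqrt(1 + (y')^2) has no explicit y dependence, so ∂L/∂y = 0 and the Euler-Lagrange equation gives
    d/dx( y' / sqrt(1 + (y')^2) ) = 0  ⇒  y' / sqrt(1 + (y')^2) = const.
Hence y' is constant, so y(x) is affine.
Fitting the endpoints (-4, -3) and (3, 2):
    slope m = (2 − (-3)) / (3 − (-4)) = 5/7,
    intercept c = (-3) − m·(-4) = -1/7.
Extremal: y(x) = (5/7) x - 1/7.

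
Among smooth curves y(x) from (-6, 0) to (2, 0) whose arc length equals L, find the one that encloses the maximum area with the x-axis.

Set up the augmented Lagrangian using a multiplier λ for the length constraint:
    F(y, y') = y − λ sqrt(1 + y'^2).
F has no explicit x dependence, so the Beltrami identity yields a first integral
    F − y' ∂F/∂y' = C.
Compute ∂F/∂y' = −λ y' / sqrt(1 + y'^2). Then
    y − λ sqrt(1 + y'^2) + λ y'^2 / sqrt(1 + y'^2) = C
    ⇒  y − λ / sqrt(1 + y'^2) = C.
Solving for y' and integrating gives
    (x − a)^2 + (y − b)^2 = λ^2,
a circular arc of radius λ. The constants a, b are determined by the endpoint conditions y(-6) = y(2) = 0, and λ is fixed implicitly by the length constraint
    ∫_{-6}^{2} sqrt(1 + y'^2) dx = L.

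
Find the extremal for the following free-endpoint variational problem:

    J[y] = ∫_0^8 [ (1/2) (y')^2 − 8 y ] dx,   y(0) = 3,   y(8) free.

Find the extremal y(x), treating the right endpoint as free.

The Lagrangian L = (1/2) (y')^2 − 8 y gives
    ∂L/∂y = −8,   ∂L/∂y' = y'.
Euler-Lagrange: d/dx(y') − (−8) = 0, i.e. y'' + 8 = 0, so
    y(x) = −(8/2) x^2 + C1 x + C2.
Fixed left endpoint y(0) = 3 ⇒ C2 = 3.
The right endpoint x = 8 is free, so the natural (transversality) condition is ∂L/∂y' |_{x=8} = 0, i.e. y'(8) = 0.
Compute y'(x) = −8 x + C1, so y'(8) = −64 + C1 = 0 ⇒ C1 = 64.
Therefore the extremal is
    y(x) = −4 x^2 + 64 x + 3.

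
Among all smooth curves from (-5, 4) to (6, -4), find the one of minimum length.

Arc-length functional: J[y] = ∫ sqrt(1 + (y')^2) dx.
Lagrangian L = sqrt(1 + (y')^2) has no explicit y dependence, so ∂L/∂y = 0 and the Euler-Lagrange equation gives
    d/dx( y' / sqrt(1 + (y')^2) ) = 0  ⇒  y' / sqrt(1 + (y')^2) = const.
Hence y' is constant, so y(x) is affine.
Fitting the endpoints (-5, 4) and (6, -4):
    slope m = ((-4) − 4) / (6 − (-5)) = -8/11,
    intercept c = 4 − m·(-5) = 4/11.
Extremal: y(x) = (-8/11) x + 4/11.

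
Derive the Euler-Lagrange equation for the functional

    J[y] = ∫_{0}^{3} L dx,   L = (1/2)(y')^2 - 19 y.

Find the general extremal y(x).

The Lagrangian is L = (1/2)(y')^2 - 19 y.
∂L/∂y = -19.
∂L/∂y' = y'.
The Euler-Lagrange equation d/dx(∂L/∂y') − ∂L/∂y = 0 becomes:
    y'' + 19 = 0
General solution: y(x) = -(19/2) x^2 + A x + B, where A and B are arbitrary constants fixed by the endpoint conditions.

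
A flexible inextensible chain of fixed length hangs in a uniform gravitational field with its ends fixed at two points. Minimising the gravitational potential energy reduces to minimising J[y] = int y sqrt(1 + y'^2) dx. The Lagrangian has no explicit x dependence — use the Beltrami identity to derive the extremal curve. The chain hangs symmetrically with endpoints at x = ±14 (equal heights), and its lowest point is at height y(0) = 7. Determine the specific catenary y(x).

The Lagrangian L(y, y') = y sqrt(1 + y'^2) has no explicit x dependence, so the Beltrami identity applies:
    L − y' ∂L/∂y' = C.
Compute ∂L/∂y' = y · y' / sqrt(1 + y'^2). Then
    L − y' ∂L/∂y'
    = y sqrt(1 + y'^2) − y · y'^2 / sqrt(1 + y'^2)
    = y (1 + y'^2 − y'^2) / sqrt(1 + y'^2)
    = y / sqrt(1 + y'^2) = C.
Squaring gives y^2 = C^2 (1 + y'^2), i.e.
    y'^2 = y^2 / C^2 − 1.
Separating variables,
    dy / sqrt(y^2 − C^2) = dx / C,
and integrating gives arccosh(y / C) = (x − a)/C, so
    y(x) = C cosh((x − a)/C),
the catenary. The constants C and a are fixed by the two endpoint conditions (and, for the hanging-chain problem, the length constraint selects C).
Now fit the given data. The endpoints x = ±14 are symmetric at equal height, so the catenary is even about its minimum: a = 0 and y(x) = C cosh(x/C). The lowest point is y(0) = C cosh(0) = C, and we are told y(0) = 7, so C = 7. Therefore
    y(x) = 7 cosh(x/7),
and at the endpoints
    y(±14) = 7 cosh(14/7).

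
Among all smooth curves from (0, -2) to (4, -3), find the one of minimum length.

Arc-length functional: J[y] = ∫ sqrt(1 + (y')^2) dx.
Lagrangian L = sqrt(1 + (y')^2) has no explicit y dependence, so ∂L/∂y = 0 and the Euler-Lagrange equation gives
    d/dx( y' / sqrt(1 + (y')^2) ) = 0  ⇒  y' / sqrt(1 + (y')^2) = const.
Hence y' is constant, so y(x) is affine.
Fitting the endpoints (0, -2) and (4, -3):
    slope m = ((-3) − (-2)) / (4 − 0) = -1/4,
    intercept c = (-2) − m·0 = -2.
Extremal: y(x) = (-1/4) x - 2.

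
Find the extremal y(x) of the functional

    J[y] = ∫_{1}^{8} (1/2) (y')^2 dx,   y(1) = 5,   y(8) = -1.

The Lagrangian is L = (1/2) (y')^2.
Compute ∂L/∂y = 0, ∂L/∂y' = y'.
The Euler-Lagrange equation d/dx(∂L/∂y') − ∂L/∂y = 0 reduces to
    y'' = 0.
Its general solution is
    y(x) = A x + B,
with A, B fixed by the endpoint conditions.
Applying the endpoint conditions y(1) = 5 and y(8) = -1: solve A·1 + B = 5 and A·8 + B = -1. Subtracting gives A(8 − 1) = -1 − 5, so A = -6/7, and B = 5 − A·1 = 41/7. Therefore
    y(x) = (-6/7) x + 41/7.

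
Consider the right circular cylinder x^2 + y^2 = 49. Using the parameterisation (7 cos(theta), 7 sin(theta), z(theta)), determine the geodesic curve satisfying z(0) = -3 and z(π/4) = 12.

Parameterise the cylinder of radius R = 7 as
    r(θ) = (7 cos θ, 7 sin θ, z(θ)).
The arc-length element is
    ds = sqrt(49 + (dz/dθ)^2) dθ,
so the Lagrangian is L = sqrt(49 + z'^2).
L depends on z' only, not on z or θ, so ∂L/∂z = 0 and
    ∂L/∂z' = z' / sqrt(49 + z'^2).
The Euler-Lagrange equation gives
    d/dθ( z' / sqrt(49 + z'^2) ) = 0,
so z' is constant. Integrating once:
    z(θ) = a θ + b,
a helix on the cylinder (a straight line when the cylinder is unrolled). The constants a, b are determined by the endpoint conditions.
With endpoint conditions z(0) = -3 and z(π/4) = 12: from z(0) = b we get b = -3, and a·π/4 + -3 = 12 gives a = 60/π, so
    z(θ) = (60/π) θ − 3.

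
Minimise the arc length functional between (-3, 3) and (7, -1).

Arc-length functional: J[y] = ∫ sqrt(1 + (y')^2) dx.
Lagrangian L = sqrt(1 + (y')^2) has no explicit y dependence, so ∂L/∂y = 0 and the Euler-Lagrange equation gives
    d/dx( y' / sqrt(1 + (y')^2) ) = 0  ⇒  y' / sqrt(1 + (y')^2) = const.
Hence y' is constant, so y(x) is affine.
Fitting the endpoints (-3, 3) and (7, -1):
    slope m = ((-1) − 3) / (7 − (-3)) = -2/5,
    intercept c = 3 − m·(-3) = 9/5.
Extremal: y(x) = (-2/5) x + 9/5.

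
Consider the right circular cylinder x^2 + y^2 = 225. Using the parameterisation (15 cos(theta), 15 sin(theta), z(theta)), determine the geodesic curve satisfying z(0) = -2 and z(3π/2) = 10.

Parameterise the cylinder of radius R = 15 as
    r(θ) = (15 cos θ, 15 sin θ, z(θ)).
The arc-length element is
    ds = sqrt(225 + (dz/dθ)^2) dθ,
so the Lagrangian is L = sqrt(225 + z'^2).
L depends on z' only, not on z or θ, so ∂L/∂z = 0 and
    ∂L/∂z' = z' / sqrt(225 + z'^2).
The Euler-Lagrange equation gives
    d/dθ( z' / sqrt(225 + z'^2) ) = 0,
so z' is constant. Integrating once:
    z(θ) = a θ + b,
a helix on the cylinder (a straight line when the cylinder is unrolled). The constants a, b are determined by the endpoint conditions.
With endpoint conditions z(0) = -2 and z(3π/2) = 10: from z(0) = b we get b = -2, and a·3π/2 + -2 = 10 gives a = 8/π, so
    z(θ) = (8/π) θ − 2.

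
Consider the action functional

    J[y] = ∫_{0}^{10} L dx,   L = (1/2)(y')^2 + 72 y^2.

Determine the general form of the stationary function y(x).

The Lagrangian is L = (1/2)(y')^2 + 72 y^2.
∂L/∂y = 144y.
∂L/∂y' = y'.
The Euler-Lagrange equation d/dx(∂L/∂y') − ∂L/∂y = 0 becomes:
    y'' - 144 y = 0
General solution: y(x) = A e^(12x) + B e^(-12x), where A and B are arbitrary constants fixed by the endpoint conditions.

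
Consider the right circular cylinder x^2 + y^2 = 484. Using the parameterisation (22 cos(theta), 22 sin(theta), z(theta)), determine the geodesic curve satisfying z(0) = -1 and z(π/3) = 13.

Parameterise the cylinder of radius R = 22 as
    r(θ) = (22 cos θ, 22 sin θ, z(θ)).
The arc-length element is
    ds = sqrt(484 + (dz/dθ)^2) dθ,
so the Lagrangian is L = sqrt(484 + z'^2).
L depends on z' only, not on z or θ, so ∂L/∂z = 0 and
    ∂L/∂z' = z' / sqrt(484 + z'^2).
The Euler-Lagrange equation gives
    d/dθ( z' / sqrt(484 + z'^2) ) = 0,
so z' is constant. Integrating once:
    z(θ) = a θ + b,
a helix on the cylinder (a straight line when the cylinder is unrolled). The constants a, b are determined by the endpoint conditions.
With endpoint conditions z(0) = -1 and z(π/3) = 13: from z(0) = b we get b = -1, and a·π/3 + -1 = 13 gives a = 42/π, so
    z(θ) = (42/π) θ − 1.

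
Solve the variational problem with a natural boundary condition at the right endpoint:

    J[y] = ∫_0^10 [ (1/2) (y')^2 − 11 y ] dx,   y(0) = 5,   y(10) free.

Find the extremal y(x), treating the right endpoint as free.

The Lagrangian L = (1/2) (y')^2 − 11 y gives
    ∂L/∂y = −11,   ∂L/∂y' = y'.
Euler-Lagrange: d/dx(y') − (−11) = 0, i.e. y'' + 11 = 0, so
    y(x) = −(11/2) x^2 + C1 x + C2.
Fixed left endpoint y(0) = 5 ⇒ C2 = 5.
The right endpoint x = 10 is free, so the natural (transversality) condition is ∂L/∂y' |_{x=10} = 0, i.e. y'(10) = 0.
Compute y'(x) = −11 x + C1, so y'(10) = −110 + C1 = 0 ⇒ C1 = 110.
Therefore the extremal is
    y(x) = −(11/2) x^2 + 110 x + 5.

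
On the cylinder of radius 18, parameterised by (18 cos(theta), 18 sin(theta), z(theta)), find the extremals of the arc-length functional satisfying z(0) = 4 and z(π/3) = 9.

Parameterise the cylinder of radius R = 18 as
    r(θ) = (18 cos θ, 18 sin θ, z(θ)).
The arc-length element is
    ds = sqrt(324 + (dz/dθ)^2) dθ,
so the Lagrangian is L = sqrt(324 + z'^2).
L depends on z' only, not on z or θ, so ∂L/∂z = 0 and
    ∂L/∂z' = z' / sqrt(324 + z'^2).
The Euler-Lagrange equation gives
    d/dθ( z' / sqrt(324 + z'^2) ) = 0,
so z' is constant. Integrating once:
    z(θ) = a θ + b,
a helix on the cylinder (a straight line when the cylinder is unrolled). The constants a, b are determined by the endpoint conditions.
With endpoint conditions z(0) = 4 and z(π/3) = 9: from z(0) = b we get b = 4, and a·π/3 + 4 = 9 gives a = 15/π, so
    z(θ) = (15/π) θ + 4.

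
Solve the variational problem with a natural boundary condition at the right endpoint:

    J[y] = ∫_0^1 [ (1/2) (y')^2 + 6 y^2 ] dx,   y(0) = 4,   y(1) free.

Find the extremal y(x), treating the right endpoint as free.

The Lagrangian L = (1/2) (y')^2 + 6 y^2 gives
    ∂L/∂y = 12 y,   ∂L/∂y' = y'.
Euler-Lagrange: y'' − 12 y = 0.
With k = sqrt(12), the general solution is
    y(x) = A cosh(sqrt(12) x) + B sinh(sqrt(12) x).
Fixed left endpoint y(0) = 4 ⇒ A = 4.
The right endpoint x = 1 is free, so the natural (transversality) condition is ∂L/∂y' |_{x=1} = 0, i.e. y'(1) = 0.
Compute y'(x) = A k sinh(k x) + B k cosh(k x), so
    y'(1) = A k sinh(k·1) + B k cosh(k·1) = 0
    ⇒ B = −A tanh(k·1) = − 4 tanh(sqrt(12)·1).
Therefore the extremal is
    y(x) = 4 cosh(sqrt(12) x) − 4 tanh(sqrt(12)·1) sinh(sqrt(12) x).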